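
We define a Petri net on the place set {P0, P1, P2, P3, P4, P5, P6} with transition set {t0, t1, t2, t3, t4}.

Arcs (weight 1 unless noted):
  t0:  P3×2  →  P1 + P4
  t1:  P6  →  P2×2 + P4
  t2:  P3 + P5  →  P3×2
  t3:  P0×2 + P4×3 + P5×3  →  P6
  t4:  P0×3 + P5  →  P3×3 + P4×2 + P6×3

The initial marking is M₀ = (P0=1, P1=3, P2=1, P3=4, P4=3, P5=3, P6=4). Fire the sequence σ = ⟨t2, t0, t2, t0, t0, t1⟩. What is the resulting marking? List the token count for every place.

step 1: fire t2:  (P0=1, P1=3, P2=1, P3=4, P4=3, P5=3, P6=4) → (P0=1, P1=3, P2=1, P3=5, P4=3, P5=2, P6=4)
step 2: fire t0:  (P0=1, P1=3, P2=1, P3=5, P4=3, P5=2, P6=4) → (P0=1, P1=4, P2=1, P3=3, P4=4, P5=2, P6=4)
step 3: fire t2:  (P0=1, P1=4, P2=1, P3=3, P4=4, P5=2, P6=4) → (P0=1, P1=4, P2=1, P3=4, P4=4, P5=1, P6=4)
step 4: fire t0:  (P0=1, P1=4, P2=1, P3=4, P4=4, P5=1, P6=4) → (P0=1, P1=5, P2=1, P3=2, P4=5, P5=1, P6=4)
step 5: fire t0:  (P0=1, P1=5, P2=1, P3=2, P4=5, P5=1, P6=4) → (P0=1, P1=6, P2=1, P3=0, P4=6, P5=1, P6=4)
step 6: fire t1:  (P0=1, P1=6, P2=1, P3=0, P4=6, P5=1, P6=4) → (P0=1, P1=6, P2=3, P3=0, P4=7, P5=1, P6=3)

(P0=1, P1=6, P2=3, P3=0, P4=7, P5=1, P6=3)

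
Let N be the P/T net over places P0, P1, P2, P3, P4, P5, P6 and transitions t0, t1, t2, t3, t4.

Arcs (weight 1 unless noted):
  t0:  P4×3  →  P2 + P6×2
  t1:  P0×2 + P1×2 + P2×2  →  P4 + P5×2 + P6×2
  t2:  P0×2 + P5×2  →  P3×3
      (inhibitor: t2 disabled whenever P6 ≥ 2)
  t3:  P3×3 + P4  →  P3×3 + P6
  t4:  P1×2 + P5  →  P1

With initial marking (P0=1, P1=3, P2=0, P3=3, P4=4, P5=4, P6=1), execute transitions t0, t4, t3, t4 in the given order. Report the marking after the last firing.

step 1: fire t0:  (P0=1, P1=3, P2=0, P3=3, P4=4, P5=4, P6=1) → (P0=1, P1=3, P2=1, P3=3, P4=1, P5=4, P6=3)
step 2: fire t4:  (P0=1, P1=3, P2=1, P3=3, P4=1, P5=4, P6=3) → (P0=1, P1=2, P2=1, P3=3, P4=1, P5=3, P6=3)
step 3: fire t3:  (P0=1, P1=2, P2=1, P3=3, P4=1, P5=3, P6=3) → (P0=1, P1=2, P2=1, P3=3, P4=0, P5=3, P6=4)
step 4: fire t4:  (P0=1, P1=2, P2=1, P3=3, P4=0, P5=3, P6=4) → (P0=1, P1=1, P2=1, P3=3, P4=0, P5=2, P6=4)

(P0=1, P1=1, P2=1, P3=3, P4=0, P5=2, P6=4)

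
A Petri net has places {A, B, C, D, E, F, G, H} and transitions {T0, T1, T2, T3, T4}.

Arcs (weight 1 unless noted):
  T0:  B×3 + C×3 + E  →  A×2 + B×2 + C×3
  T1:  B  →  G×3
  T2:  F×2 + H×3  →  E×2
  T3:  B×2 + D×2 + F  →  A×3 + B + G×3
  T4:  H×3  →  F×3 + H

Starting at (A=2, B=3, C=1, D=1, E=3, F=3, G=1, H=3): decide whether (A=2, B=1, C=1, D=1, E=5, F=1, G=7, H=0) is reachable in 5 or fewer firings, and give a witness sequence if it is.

step 1: fire T1:  (A=2, B=3, C=1, D=1, E=3, F=3, G=1, H=3) → (A=2, B=2, C=1, D=1, E=3, F=3, G=4, H=3)
step 2: fire T1:  (A=2, B=2, C=1, D=1, E=3, F=3, G=4, H=3) → (A=2, B=1, C=1, D=1, E=3, F=3, G=7, H=3)
step 3: fire T2:  (A=2, B=1, C=1, D=1, E=3, F=3, G=7, H=3) → (A=2, B=1, C=1, D=1, E=5, F=1, G=7, H=0)

YES — reachable via ⟨T1, T1, T2⟩ (3 firings)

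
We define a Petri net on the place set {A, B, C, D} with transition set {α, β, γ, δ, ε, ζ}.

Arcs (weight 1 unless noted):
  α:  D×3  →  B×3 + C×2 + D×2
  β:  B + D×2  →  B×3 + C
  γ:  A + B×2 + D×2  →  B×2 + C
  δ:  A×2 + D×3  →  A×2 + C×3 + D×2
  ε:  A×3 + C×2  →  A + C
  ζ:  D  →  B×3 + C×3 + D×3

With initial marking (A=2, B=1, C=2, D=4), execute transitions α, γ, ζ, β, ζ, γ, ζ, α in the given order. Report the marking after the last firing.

step 1: fire α:  (A=2, B=1, C=2, D=4) → (A=2, B=4, C=4, D=3)
step 2: fire γ:  (A=2, B=4, C=4, D=3) → (A=1, B=4, C=5, D=1)
step 3: fire ζ:  (A=1, B=4, C=5, D=1) → (A=1, B=7, C=8, D=3)
step 4: fire β:  (A=1, B=7, C=8, D=3) → (A=1, B=9, C=9, D=1)
step 5: fire ζ:  (A=1, B=9, C=9, D=1) → (A=1, B=12, C=12, D=3)
step 6: fire γ:  (A=1, B=12, C=12, D=3) → (A=0, B=12, C=13, D=1)
step 7: fire ζ:  (A=0, B=12, C=13, D=1) → (A=0, B=15, C=16, D=3)
step 8: fire α:  (A=0, B=15, C=16, D=3) → (A=0, B=18, C=18, D=2)

(A=0, B=18, C=18, D=2)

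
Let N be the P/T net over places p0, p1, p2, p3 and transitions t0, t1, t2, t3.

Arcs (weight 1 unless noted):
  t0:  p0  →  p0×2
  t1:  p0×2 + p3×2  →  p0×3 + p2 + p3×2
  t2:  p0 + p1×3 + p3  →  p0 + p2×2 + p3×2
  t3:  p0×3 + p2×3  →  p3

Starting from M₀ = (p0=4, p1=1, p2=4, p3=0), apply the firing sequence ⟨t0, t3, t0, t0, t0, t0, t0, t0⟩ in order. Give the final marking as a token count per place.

step 1: fire t0:  (p0=4, p1=1, p2=4, p3=0) → (p0=5, p1=1, p2=4, p3=0)
step 2: fire t3:  (p0=5, p1=1, p2=4, p3=0) → (p0=2, p1=1, p2=1, p3=1)
step 3: fire t0:  (p0=2, p1=1, p2=1, p3=1) → (p0=3, p1=1, p2=1, p3=1)
step 4: fire t0:  (p0=3, p1=1, p2=1, p3=1) → (p0=4, p1=1, p2=1, p3=1)
step 5: fire t0:  (p0=4, p1=1, p2=1, p3=1) → (p0=5, p1=1, p2=1, p3=1)
step 6: fire t0:  (p0=5, p1=1, p2=1, p3=1) → (p0=6, p1=1, p2=1, p3=1)
step 7: fire t0:  (p0=6, p1=1, p2=1, p3=1) → (p0=7, p1=1, p2=1, p3=1)
step 8: fire t0:  (p0=7, p1=1, p2=1, p3=1) → (p0=8, p1=1, p2=1, p3=1)

(p0=8, p1=1, p2=1, p3=1)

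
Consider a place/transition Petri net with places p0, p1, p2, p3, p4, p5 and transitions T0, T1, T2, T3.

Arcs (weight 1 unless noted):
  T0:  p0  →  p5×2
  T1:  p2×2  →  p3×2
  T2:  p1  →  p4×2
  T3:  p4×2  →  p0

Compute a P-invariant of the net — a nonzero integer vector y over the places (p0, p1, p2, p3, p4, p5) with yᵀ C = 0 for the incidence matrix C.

y = (p0:0, p1:0, p2:1, p3:1, p4:0, p5:0)

Incidence matrix C (rows=places, cols=transitions):
       T0   T1   T2   T3
   p0  -1    0    0    1
   p1   0    0   -1    0
   p2   0   -2    0    0
   p3   0    2    0    0
   p4   0    0    2   -2
   p5   2    0    0    0

Candidate y = [0, 0, 1, 1, 0, 0]; check y·C column-wise:
  col T0: 0·-1 + 1·0 + 1·0 + 0·2 = 0
  col T1: 1·-2 + 1·2 = 0
  col T2: 0·-1 + 1·0 + 1·0 + 0·2 = 0
  col T3: 0·1 + 1·0 + 1·0 + 0·-2 = 0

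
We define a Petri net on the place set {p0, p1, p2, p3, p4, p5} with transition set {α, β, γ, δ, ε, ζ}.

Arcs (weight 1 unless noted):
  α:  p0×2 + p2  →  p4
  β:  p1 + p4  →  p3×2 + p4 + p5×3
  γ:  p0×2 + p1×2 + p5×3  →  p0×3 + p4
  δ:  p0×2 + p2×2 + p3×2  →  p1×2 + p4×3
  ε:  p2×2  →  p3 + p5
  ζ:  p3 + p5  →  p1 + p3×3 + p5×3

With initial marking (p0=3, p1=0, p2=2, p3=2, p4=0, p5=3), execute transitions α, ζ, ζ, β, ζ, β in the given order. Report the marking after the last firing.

step 1: fire α:  (p0=3, p1=0, p2=2, p3=2, p4=0, p5=3) → (p0=1, p1=0, p2=1, p3=2, p4=1, p5=3)
step 2: fire ζ:  (p0=1, p1=0, p2=1, p3=2, p4=1, p5=3) → (p0=1, p1=1, p2=1, p3=4, p4=1, p5=5)
step 3: fire ζ:  (p0=1, p1=1, p2=1, p3=4, p4=1, p5=5) → (p0=1, p1=2, p2=1, p3=6, p4=1, p5=7)
step 4: fire β:  (p0=1, p1=2, p2=1, p3=6, p4=1, p5=7) → (p0=1, p1=1, p2=1, p3=8, p4=1, p5=10)
step 5: fire ζ:  (p0=1, p1=1, p2=1, p3=8, p4=1, p5=10) → (p0=1, p1=2, p2=1, p3=10, p4=1, p5=12)
step 6: fire β:  (p0=1, p1=2, p2=1, p3=10, p4=1, p5=12) → (p0=1, p1=1, p2=1, p3=12, p4=1, p5=15)

(p0=1, p1=1, p2=1, p3=12, p4=1, p5=15)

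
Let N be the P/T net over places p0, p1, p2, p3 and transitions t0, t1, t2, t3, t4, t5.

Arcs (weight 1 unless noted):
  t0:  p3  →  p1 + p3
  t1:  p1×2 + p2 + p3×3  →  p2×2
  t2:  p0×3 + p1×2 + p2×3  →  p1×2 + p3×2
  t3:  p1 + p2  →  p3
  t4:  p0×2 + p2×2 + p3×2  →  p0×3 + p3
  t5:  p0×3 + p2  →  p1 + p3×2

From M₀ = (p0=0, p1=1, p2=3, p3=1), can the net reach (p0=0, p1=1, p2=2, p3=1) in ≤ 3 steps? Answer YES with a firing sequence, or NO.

depth 0: 1 marking
depth 1: 3 markings reached so far
depth 2: 5 markings reached so far
depth 3: 8 markings reached so far
target is not among the 8 markings reachable within 3 steps

NO — not reachable within 3 firings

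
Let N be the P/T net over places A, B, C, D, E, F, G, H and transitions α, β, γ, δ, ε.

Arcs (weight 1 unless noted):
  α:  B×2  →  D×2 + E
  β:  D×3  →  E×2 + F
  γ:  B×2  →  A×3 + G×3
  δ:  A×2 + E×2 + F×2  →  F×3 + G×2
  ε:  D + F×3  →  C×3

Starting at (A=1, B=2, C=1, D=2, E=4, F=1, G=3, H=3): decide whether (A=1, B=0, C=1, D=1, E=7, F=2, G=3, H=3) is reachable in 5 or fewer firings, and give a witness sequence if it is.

YES — reachable via ⟨α, β⟩ (2 firings)

step 1: fire α:  (A=1, B=2, C=1, D=2, E=4, F=1, G=3, H=3) → (A=1, B=0, C=1, D=4, E=5, F=1, G=3, H=3)
step 2: fire β:  (A=1, B=0, C=1, D=4, E=5, F=1, G=3, H=3) → (A=1, B=0, C=1, D=1, E=7, F=2, G=3, H=3)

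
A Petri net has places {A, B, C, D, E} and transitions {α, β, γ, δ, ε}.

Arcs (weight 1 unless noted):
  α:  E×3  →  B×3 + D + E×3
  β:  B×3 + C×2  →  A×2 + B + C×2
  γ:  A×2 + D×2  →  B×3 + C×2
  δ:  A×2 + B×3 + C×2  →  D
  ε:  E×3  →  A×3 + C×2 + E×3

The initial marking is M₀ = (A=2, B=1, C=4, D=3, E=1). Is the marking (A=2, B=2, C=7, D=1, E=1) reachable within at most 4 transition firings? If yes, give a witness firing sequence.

depth 0: 1 marking
depth 1: 2 markings reached so far
depth 2: 3 markings reached so far
depth 3: 3 markings reached so far
(frontier empty at depth 3; search complete)
target is not among the 3 markings reachable within 4 steps

NO — not reachable within 4 firings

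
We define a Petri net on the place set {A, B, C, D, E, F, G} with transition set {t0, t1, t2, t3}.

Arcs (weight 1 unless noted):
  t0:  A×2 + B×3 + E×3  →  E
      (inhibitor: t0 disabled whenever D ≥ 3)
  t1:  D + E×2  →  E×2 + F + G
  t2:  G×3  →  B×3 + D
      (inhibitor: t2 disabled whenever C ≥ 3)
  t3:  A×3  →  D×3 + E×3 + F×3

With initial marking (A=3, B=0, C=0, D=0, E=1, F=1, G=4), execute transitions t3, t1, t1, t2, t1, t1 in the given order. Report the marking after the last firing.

(A=0, B=3, C=0, D=0, E=4, F=8, G=5)

step 1: fire t3:  (A=3, B=0, C=0, D=0, E=1, F=1, G=4) → (A=0, B=0, C=0, D=3, E=4, F=4, G=4)
step 2: fire t1:  (A=0, B=0, C=0, D=3, E=4, F=4, G=4) → (A=0, B=0, C=0, D=2, E=4, F=5, G=5)
step 3: fire t1:  (A=0, B=0, C=0, D=2, E=4, F=5, G=5) → (A=0, B=0, C=0, D=1, E=4, F=6, G=6)
step 4: fire t2:  (A=0, B=0, C=0, D=1, E=4, F=6, G=6) → (A=0, B=3, C=0, D=2, E=4, F=6, G=3)
step 5: fire t1:  (A=0, B=3, C=0, D=2, E=4, F=6, G=3) → (A=0, B=3, C=0, D=1, E=4, F=7, G=4)
step 6: fire t1:  (A=0, B=3, C=0, D=1, E=4, F=7, G=4) → (A=0, B=3, C=0, D=0, E=4, F=8, G=5)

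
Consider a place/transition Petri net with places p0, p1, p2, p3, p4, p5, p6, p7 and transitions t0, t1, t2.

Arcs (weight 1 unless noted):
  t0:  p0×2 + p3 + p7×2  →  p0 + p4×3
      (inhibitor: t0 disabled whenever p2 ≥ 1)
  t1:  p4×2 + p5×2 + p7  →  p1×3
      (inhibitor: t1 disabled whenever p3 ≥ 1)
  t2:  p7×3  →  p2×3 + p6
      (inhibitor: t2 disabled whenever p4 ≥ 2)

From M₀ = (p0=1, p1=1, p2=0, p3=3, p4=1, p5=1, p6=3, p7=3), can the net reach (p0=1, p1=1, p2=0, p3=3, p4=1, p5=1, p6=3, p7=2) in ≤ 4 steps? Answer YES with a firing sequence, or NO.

NO — not reachable within 4 firings

depth 0: 1 marking
depth 1: 2 markings reached so far
depth 2: 2 markings reached so far
(frontier empty at depth 2; search complete)
target is not among the 2 markings reachable within 4 steps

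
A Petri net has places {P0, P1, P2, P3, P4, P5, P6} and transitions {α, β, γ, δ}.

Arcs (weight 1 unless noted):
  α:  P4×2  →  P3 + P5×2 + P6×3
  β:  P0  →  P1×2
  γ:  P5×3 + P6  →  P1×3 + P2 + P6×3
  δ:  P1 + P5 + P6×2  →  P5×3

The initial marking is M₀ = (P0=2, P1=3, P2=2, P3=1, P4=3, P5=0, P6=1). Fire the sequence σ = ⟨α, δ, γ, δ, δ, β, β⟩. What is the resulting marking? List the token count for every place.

step 1: fire α:  (P0=2, P1=3, P2=2, P3=1, P4=3, P5=0, P6=1) → (P0=2, P1=3, P2=2, P3=2, P4=1, P5=2, P6=4)
step 2: fire δ:  (P0=2, P1=3, P2=2, P3=2, P4=1, P5=2, P6=4) → (P0=2, P1=2, P2=2, P3=2, P4=1, P5=4, P6=2)
step 3: fire γ:  (P0=2, P1=2, P2=2, P3=2, P4=1, P5=4, P6=2) → (P0=2, P1=5, P2=3, P3=2, P4=1, P5=1, P6=4)
step 4: fire δ:  (P0=2, P1=5, P2=3, P3=2, P4=1, P5=1, P6=4) → (P0=2, P1=4, P2=3, P3=2, P4=1, P5=3, P6=2)
step 5: fire δ:  (P0=2, P1=4, P2=3, P3=2, P4=1, P5=3, P6=2) → (P0=2, P1=3, P2=3, P3=2, P4=1, P5=5, P6=0)
step 6: fire β:  (P0=2, P1=3, P2=3, P3=2, P4=1, P5=5, P6=0) → (P0=1, P1=5, P2=3, P3=2, P4=1, P5=5, P6=0)
step 7: fire β:  (P0=1, P1=5, P2=3, P3=2, P4=1, P5=5, P6=0) → (P0=0, P1=7, P2=3, P3=2, P4=1, P5=5, P6=0)

(P0=0, P1=7, P2=3, P3=2, P4=1, P5=5, P6=0)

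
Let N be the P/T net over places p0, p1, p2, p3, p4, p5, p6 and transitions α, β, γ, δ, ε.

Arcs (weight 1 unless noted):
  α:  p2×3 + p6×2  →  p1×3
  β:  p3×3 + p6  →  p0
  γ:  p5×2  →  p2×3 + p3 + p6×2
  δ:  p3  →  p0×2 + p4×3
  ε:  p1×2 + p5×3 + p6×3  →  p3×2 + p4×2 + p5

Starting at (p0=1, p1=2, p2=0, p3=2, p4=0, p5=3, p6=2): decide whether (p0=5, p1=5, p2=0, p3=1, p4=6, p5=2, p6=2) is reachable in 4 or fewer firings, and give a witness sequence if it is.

depth 0: 1 marking
depth 1: 3 markings reached so far
depth 2: 7 markings reached so far
depth 3: 10 markings reached so far
depth 4: 12 markings reached so far
target is not among the 12 markings reachable within 4 steps

NO — not reachable within 4 firings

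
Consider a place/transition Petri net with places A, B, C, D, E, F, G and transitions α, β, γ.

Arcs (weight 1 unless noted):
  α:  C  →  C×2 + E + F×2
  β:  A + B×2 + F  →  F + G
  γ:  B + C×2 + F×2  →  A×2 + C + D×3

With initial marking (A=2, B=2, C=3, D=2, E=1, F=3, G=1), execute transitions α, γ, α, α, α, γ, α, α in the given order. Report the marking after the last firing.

step 1: fire α:  (A=2, B=2, C=3, D=2, E=1, F=3, G=1) → (A=2, B=2, C=4, D=2, E=2, F=5, G=1)
step 2: fire γ:  (A=2, B=2, C=4, D=2, E=2, F=5, G=1) → (A=4, B=1, C=3, D=5, E=2, F=3, G=1)
step 3: fire α:  (A=4, B=1, C=3, D=5, E=2, F=3, G=1) → (A=4, B=1, C=4, D=5, E=3, F=5, G=1)
step 4: fire α:  (A=4, B=1, C=4, D=5, E=3, F=5, G=1) → (A=4, B=1, C=5, D=5, E=4, F=7, G=1)
step 5: fire α:  (A=4, B=1, C=5, D=5, E=4, F=7, G=1) → (A=4, B=1, C=6, D=5, E=5, F=9, G=1)
step 6: fire γ:  (A=4, B=1, C=6, D=5, E=5, F=9, G=1) → (A=6, B=0, C=5, D=8, E=5, F=7, G=1)
step 7: fire α:  (A=6, B=0, C=5, D=8, E=5, F=7, G=1) → (A=6, B=0, C=6, D=8, E=6, F=9, G=1)
step 8: fire α:  (A=6, B=0, C=6, D=8, E=6, F=9, G=1) → (A=6, B=0, C=7, D=8, E=7, F=11, G=1)

(A=6, B=0, C=7, D=8, E=7, F=11, G=1)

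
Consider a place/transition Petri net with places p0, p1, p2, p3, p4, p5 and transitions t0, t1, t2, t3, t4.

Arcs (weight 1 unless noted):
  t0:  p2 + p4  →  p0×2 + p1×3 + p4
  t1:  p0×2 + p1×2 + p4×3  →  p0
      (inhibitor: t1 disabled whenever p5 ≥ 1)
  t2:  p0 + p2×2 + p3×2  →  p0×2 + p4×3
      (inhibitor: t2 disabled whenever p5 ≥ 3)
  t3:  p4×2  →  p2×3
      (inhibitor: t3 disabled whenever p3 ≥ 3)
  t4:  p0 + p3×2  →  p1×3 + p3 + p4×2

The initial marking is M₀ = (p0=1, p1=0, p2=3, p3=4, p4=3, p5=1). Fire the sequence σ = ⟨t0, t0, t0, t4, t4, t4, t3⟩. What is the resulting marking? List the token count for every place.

step 1: fire t0:  (p0=1, p1=0, p2=3, p3=4, p4=3, p5=1) → (p0=3, p1=3, p2=2, p3=4, p4=3, p5=1)
step 2: fire t0:  (p0=3, p1=3, p2=2, p3=4, p4=3, p5=1) → (p0=5, p1=6, p2=1, p3=4, p4=3, p5=1)
step 3: fire t0:  (p0=5, p1=6, p2=1, p3=4, p4=3, p5=1) → (p0=7, p1=9, p2=0, p3=4, p4=3, p5=1)
step 4: fire t4:  (p0=7, p1=9, p2=0, p3=4, p4=3, p5=1) → (p0=6, p1=12, p2=0, p3=3, p4=5, p5=1)
step 5: fire t4:  (p0=6, p1=12, p2=0, p3=3, p4=5, p5=1) → (p0=5, p1=15, p2=0, p3=2, p4=7, p5=1)
step 6: fire t4:  (p0=5, p1=15, p2=0, p3=2, p4=7, p5=1) → (p0=4, p1=18, p2=0, p3=1, p4=9, p5=1)
step 7: fire t3:  (p0=4, p1=18, p2=0, p3=1, p4=9, p5=1) → (p0=4, p1=18, p2=3, p3=1, p4=7, p5=1)

(p0=4, p1=18, p2=3, p3=1, p4=7, p5=1)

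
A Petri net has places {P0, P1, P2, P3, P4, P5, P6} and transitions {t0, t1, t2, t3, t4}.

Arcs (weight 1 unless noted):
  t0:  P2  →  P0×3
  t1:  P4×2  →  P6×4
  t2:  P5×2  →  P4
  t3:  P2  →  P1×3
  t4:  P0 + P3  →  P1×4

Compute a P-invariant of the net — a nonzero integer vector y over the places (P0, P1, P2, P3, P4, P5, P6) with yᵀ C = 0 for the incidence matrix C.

y = (P0:1, P1:1, P2:3, P3:3, P4:0, P5:0, P6:0)

Incidence matrix C (rows=places, cols=transitions):
       t0   t1   t2   t3   t4
   P0   3    0    0    0   -1
   P1   0    0    0    3    4
   P2  -1    0    0   -1    0
   P3   0    0    0    0   -1
   P4   0   -2    1    0    0
   P5   0    0   -2    0    0
   P6   0    4    0    0    0

Candidate y = [1, 1, 3, 3, 0, 0, 0]; check y·C column-wise:
  col t0: 1·3 + 1·0 + 3·-1 + 3·0 = 0
  col t1: 1·0 + 1·0 + 3·0 + 3·0 + 0·-2 + 0·4 = 0
  col t2: 1·0 + 1·0 + 3·0 + 3·0 + 0·1 + 0·-2 = 0
  col t3: 1·0 + 1·3 + 3·-1 + 3·0 = 0
  col t4: 1·-1 + 1·4 + 3·0 + 3·-1 = 0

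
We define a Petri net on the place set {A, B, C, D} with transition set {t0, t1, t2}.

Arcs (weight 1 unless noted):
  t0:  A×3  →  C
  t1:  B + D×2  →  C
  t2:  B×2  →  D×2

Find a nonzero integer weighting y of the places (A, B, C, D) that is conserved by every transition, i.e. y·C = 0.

Incidence matrix C (rows=places, cols=transitions):
       t0   t1   t2
    A  -3    0    0
    B   0   -1   -2
    C   1    1    0
    D   0   -2    2

Candidate y = [1, 1, 3, 1]; check y·C column-wise:
  col t0: 1·-3 + 1·0 + 3·1 + 1·0 = 0
  col t1: 1·0 + 1·-1 + 3·1 + 1·-2 = 0
  col t2: 1·0 + 1·-2 + 3·0 + 1·2 = 0

y = (A:1, B:1, C:3, D:1)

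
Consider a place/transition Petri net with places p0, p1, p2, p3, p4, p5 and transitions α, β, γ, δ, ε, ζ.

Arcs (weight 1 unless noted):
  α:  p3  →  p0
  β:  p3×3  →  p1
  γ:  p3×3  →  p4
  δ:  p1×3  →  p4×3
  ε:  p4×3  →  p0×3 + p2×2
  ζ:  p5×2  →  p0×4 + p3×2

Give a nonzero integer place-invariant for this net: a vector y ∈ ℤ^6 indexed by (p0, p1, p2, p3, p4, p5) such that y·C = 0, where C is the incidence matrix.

Incidence matrix C (rows=places, cols=transitions):
        α    β    γ    δ    ε    ζ
   p0   1    0    0    0    3    4
   p1   0    1    0   -3    0    0
   p2   0    0    0    0    2    0
   p3  -1   -3   -3    0    0    2
   p4   0    0    1    3   -3    0
   p5   0    0    0    0    0   -2

Candidate y = [1, 3, 3, 1, 3, 3]; check y·C column-wise:
  col α: 1·1 + 3·0 + 3·0 + 1·-1 + 3·0 + 3·0 = 0
  col β: 1·0 + 3·1 + 3·0 + 1·-3 + 3·0 + 3·0 = 0
  col γ: 1·0 + 3·0 + 3·0 + 1·-3 + 3·1 + 3·0 = 0
  col δ: 1·0 + 3·-3 + 3·0 + 1·0 + 3·3 + 3·0 = 0
  col ε: 1·3 + 3·0 + 3·2 + 1·0 + 3·-3 + 3·0 = 0
  col ζ: 1·4 + 3·0 + 3·0 + 1·2 + 3·0 + 3·-2 = 0

y = (p0:1, p1:3, p2:3, p3:1, p4:3, p5:3)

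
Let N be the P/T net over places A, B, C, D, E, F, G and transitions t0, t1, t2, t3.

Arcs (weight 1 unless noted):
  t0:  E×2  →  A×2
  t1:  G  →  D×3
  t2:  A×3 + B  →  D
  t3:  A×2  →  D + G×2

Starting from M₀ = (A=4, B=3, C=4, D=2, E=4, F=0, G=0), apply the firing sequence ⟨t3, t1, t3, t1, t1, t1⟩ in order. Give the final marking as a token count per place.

(A=0, B=3, C=4, D=16, E=4, F=0, G=0)

step 1: fire t3:  (A=4, B=3, C=4, D=2, E=4, F=0, G=0) → (A=2, B=3, C=4, D=3, E=4, F=0, G=2)
step 2: fire t1:  (A=2, B=3, C=4, D=3, E=4, F=0, G=2) → (A=2, B=3, C=4, D=6, E=4, F=0, G=1)
step 3: fire t3:  (A=2, B=3, C=4, D=6, E=4, F=0, G=1) → (A=0, B=3, C=4, D=7, E=4, F=0, G=3)
step 4: fire t1:  (A=0, B=3, C=4, D=7, E=4, F=0, G=3) → (A=0, B=3, C=4, D=10, E=4, F=0, G=2)
step 5: fire t1:  (A=0, B=3, C=4, D=10, E=4, F=0, G=2) → (A=0, B=3, C=4, D=13, E=4, F=0, G=1)
step 6: fire t1:  (A=0, B=3, C=4, D=13, E=4, F=0, G=1) → (A=0, B=3, C=4, D=16, E=4, F=0, G=0)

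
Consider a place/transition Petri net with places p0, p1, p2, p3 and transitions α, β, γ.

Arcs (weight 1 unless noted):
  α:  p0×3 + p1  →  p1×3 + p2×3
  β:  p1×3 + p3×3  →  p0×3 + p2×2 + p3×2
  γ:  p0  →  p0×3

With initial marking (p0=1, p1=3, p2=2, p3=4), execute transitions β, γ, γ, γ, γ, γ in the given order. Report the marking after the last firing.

step 1: fire β:  (p0=1, p1=3, p2=2, p3=4) → (p0=4, p1=0, p2=4, p3=3)
step 2: fire γ:  (p0=4, p1=0, p2=4, p3=3) → (p0=6, p1=0, p2=4, p3=3)
step 3: fire γ:  (p0=6, p1=0, p2=4, p3=3) → (p0=8, p1=0, p2=4, p3=3)
step 4: fire γ:  (p0=8, p1=0, p2=4, p3=3) → (p0=10, p1=0, p2=4, p3=3)
step 5: fire γ:  (p0=10, p1=0, p2=4, p3=3) → (p0=12, p1=0, p2=4, p3=3)
step 6: fire γ:  (p0=12, p1=0, p2=4, p3=3) → (p0=14, p1=0, p2=4, p3=3)

(p0=14, p1=0, p2=4, p3=3)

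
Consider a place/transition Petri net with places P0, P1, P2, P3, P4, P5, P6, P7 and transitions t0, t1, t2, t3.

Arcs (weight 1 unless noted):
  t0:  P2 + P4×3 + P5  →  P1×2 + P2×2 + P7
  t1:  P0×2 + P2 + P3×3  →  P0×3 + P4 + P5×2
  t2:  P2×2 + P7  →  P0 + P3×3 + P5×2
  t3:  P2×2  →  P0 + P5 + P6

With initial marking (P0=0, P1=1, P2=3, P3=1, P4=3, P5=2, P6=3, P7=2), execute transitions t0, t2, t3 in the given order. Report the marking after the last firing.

step 1: fire t0:  (P0=0, P1=1, P2=3, P3=1, P4=3, P5=2, P6=3, P7=2) → (P0=0, P1=3, P2=4, P3=1, P4=0, P5=1, P6=3, P7=3)
step 2: fire t2:  (P0=0, P1=3, P2=4, P3=1, P4=0, P5=1, P6=3, P7=3) → (P0=1, P1=3, P2=2, P3=4, P4=0, P5=3, P6=3, P7=2)
step 3: fire t3:  (P0=1, P1=3, P2=2, P3=4, P4=0, P5=3, P6=3, P7=2) → (P0=2, P1=3, P2=0, P3=4, P4=0, P5=4, P6=4, P7=2)

(P0=2, P1=3, P2=0, P3=4, P4=0, P5=4, P6=4, P7=2)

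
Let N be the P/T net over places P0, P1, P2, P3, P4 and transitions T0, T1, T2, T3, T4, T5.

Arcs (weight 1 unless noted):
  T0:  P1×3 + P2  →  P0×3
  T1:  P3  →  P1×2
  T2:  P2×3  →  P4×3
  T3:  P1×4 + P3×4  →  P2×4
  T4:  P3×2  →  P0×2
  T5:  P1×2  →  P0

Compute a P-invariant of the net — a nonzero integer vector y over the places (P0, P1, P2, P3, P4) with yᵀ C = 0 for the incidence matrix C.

Incidence matrix C (rows=places, cols=transitions):
       T0   T1   T2   T3   T4   T5
   P0   3    0    0    0    2    1
   P1  -3    2    0   -4    0   -2
   P2  -1    0   -3    4    0    0
   P3   0   -1    0   -4   -2    0
   P4   0    0    3    0    0    0

Candidate y = [2, 1, 3, 2, 3]; check y·C column-wise:
  col T0: 2·3 + 1·-3 + 3·-1 + 2·0 + 3·0 = 0
  col T1: 2·0 + 1·2 + 3·0 + 2·-1 + 3·0 = 0
  col T2: 2·0 + 1·0 + 3·-3 + 2·0 + 3·3 = 0
  col T3: 2·0 + 1·-4 + 3·4 + 2·-4 + 3·0 = 0
  col T4: 2·2 + 1·0 + 3·0 + 2·-2 + 3·0 = 0
  col T5: 2·1 + 1·-2 + 3·0 + 2·0 + 3·0 = 0

y = (P0:2, P1:1, P2:3, P3:2, P4:3)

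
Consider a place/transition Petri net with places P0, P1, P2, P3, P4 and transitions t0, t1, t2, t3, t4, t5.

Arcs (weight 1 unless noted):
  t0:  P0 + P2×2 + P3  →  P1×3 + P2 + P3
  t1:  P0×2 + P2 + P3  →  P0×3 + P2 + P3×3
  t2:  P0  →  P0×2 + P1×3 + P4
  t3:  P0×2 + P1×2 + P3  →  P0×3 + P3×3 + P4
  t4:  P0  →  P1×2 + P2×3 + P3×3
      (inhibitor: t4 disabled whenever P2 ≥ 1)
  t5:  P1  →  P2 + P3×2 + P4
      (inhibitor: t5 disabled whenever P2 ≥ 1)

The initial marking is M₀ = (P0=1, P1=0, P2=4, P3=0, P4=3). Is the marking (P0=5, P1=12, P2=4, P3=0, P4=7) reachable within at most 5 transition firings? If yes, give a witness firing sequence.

step 1: fire t2:  (P0=1, P1=0, P2=4, P3=0, P4=3) → (P0=2, P1=3, P2=4, P3=0, P4=4)
step 2: fire t2:  (P0=2, P1=3, P2=4, P3=0, P4=4) → (P0=3, P1=6, P2=4, P3=0, P4=5)
step 3: fire t2:  (P0=3, P1=6, P2=4, P3=0, P4=5) → (P0=4, P1=9, P2=4, P3=0, P4=6)
step 4: fire t2:  (P0=4, P1=9, P2=4, P3=0, P4=6) → (P0=5, P1=12, P2=4, P3=0, P4=7)

YES — reachable via ⟨t2, t2, t2, t2⟩ (4 firings)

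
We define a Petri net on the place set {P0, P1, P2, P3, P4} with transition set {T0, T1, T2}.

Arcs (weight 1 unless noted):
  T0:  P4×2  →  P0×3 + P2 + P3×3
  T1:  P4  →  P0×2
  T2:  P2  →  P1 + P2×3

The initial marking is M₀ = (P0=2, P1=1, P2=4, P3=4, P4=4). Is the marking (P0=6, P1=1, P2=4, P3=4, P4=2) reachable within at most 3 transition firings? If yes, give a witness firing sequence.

YES — reachable via ⟨T1, T1⟩ (2 firings)

step 1: fire T1:  (P0=2, P1=1, P2=4, P3=4, P4=4) → (P0=4, P1=1, P2=4, P3=4, P4=3)
step 2: fire T1:  (P0=4, P1=1, P2=4, P3=4, P4=3) → (P0=6, P1=1, P2=4, P3=4, P4=2)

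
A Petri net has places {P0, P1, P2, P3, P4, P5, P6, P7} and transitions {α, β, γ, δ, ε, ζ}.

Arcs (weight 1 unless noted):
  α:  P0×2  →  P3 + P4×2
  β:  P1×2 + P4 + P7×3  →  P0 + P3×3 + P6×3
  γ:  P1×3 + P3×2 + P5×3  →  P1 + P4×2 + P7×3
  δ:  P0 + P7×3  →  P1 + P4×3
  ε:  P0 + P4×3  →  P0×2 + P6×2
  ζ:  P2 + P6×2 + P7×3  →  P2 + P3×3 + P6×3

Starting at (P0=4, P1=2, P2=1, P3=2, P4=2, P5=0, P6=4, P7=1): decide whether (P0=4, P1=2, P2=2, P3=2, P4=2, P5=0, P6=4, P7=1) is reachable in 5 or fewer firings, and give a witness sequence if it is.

depth 0: 1 marking
depth 1: 2 markings reached so far
depth 2: 4 markings reached so far
depth 3: 5 markings reached so far
depth 4: 6 markings reached so far
depth 5: 7 markings reached so far
target is not among the 7 markings reachable within 5 steps

NO — not reachable within 5 firings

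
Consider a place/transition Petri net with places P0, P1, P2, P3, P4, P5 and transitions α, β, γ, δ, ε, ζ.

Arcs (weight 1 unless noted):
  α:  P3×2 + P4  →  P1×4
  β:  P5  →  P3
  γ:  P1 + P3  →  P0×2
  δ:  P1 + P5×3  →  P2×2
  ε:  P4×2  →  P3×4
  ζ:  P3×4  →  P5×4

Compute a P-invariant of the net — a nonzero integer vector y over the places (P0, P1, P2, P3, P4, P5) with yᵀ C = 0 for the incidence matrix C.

Incidence matrix C (rows=places, cols=transitions):
        α    β    γ    δ    ε    ζ
   P0   0    0    2    0    0    0
   P1   4    0   -1   -1    0    0
   P2   0    0    0    2    0    0
   P3  -2    1   -1    0    4   -4
   P4  -1    0    0    0   -2    0
   P5   0   -1    0   -3    0    4

Candidate y = [1, 1, 2, 1, 2, 1]; check y·C column-wise:
  col α: 1·0 + 1·4 + 2·0 + 1·-2 + 2·-1 + 1·0 = 0
  col β: 1·0 + 1·0 + 2·0 + 1·1 + 2·0 + 1·-1 = 0
  col γ: 1·2 + 1·-1 + 2·0 + 1·-1 + 2·0 + 1·0 = 0
  col δ: 1·0 + 1·-1 + 2·2 + 1·0 + 2·0 + 1·-3 = 0
  col ε: 1·0 + 1·0 + 2·0 + 1·4 + 2·-2 + 1·0 = 0
  col ζ: 1·0 + 1·0 + 2·0 + 1·-4 + 2·0 + 1·4 = 0

y = (P0:1, P1:1, P2:2, P3:1, P4:2, P5:1)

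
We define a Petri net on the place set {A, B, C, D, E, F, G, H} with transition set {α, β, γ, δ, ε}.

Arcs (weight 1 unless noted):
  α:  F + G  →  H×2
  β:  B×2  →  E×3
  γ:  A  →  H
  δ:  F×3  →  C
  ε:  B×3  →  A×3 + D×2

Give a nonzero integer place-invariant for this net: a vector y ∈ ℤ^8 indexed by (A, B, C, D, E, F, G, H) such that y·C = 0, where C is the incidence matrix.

Incidence matrix C (rows=places, cols=transitions):
        α    β    γ    δ    ε
    A   0    0   -1    0    3
    B   0   -2    0    0   -3
    C   0    0    0    1    0
    D   0    0    0    0    2
    E   0    3    0    0    0
    F  -1    0    0   -3    0
    G  -1    0    0    0    0
    H   2    0    1    0    0

Candidate y = [0, 6, 0, 9, 4, 0, 0, 0]; check y·C column-wise:
  col α: 6·0 + 9·0 + 4·0 + 0·-1 + 0·-1 + 0·2 = 0
  col β: 6·-2 + 9·0 + 4·3 = 0
  col γ: 0·-1 + 6·0 + 9·0 + 4·0 + 0·1 = 0
  col δ: 6·0 + 0·1 + 9·0 + 4·0 + 0·-3 = 0
  col ε: 0·3 + 6·-3 + 9·2 + 4·0 = 0

y = (A:0, B:6, C:0, D:9, E:4, F:0, G:0, H:0)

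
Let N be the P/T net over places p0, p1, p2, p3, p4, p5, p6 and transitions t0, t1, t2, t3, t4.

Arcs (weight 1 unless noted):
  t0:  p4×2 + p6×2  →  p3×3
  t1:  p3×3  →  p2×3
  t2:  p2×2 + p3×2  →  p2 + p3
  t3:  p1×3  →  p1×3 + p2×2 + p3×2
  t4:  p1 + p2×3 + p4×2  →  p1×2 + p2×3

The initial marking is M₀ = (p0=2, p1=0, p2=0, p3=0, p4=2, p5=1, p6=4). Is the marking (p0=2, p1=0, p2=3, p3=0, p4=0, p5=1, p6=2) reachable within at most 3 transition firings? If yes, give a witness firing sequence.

YES — reachable via ⟨t0, t1⟩ (2 firings)

step 1: fire t0:  (p0=2, p1=0, p2=0, p3=0, p4=2, p5=1, p6=4) → (p0=2, p1=0, p2=0, p3=3, p4=0, p5=1, p6=2)
step 2: fire t1:  (p0=2, p1=0, p2=0, p3=3, p4=0, p5=1, p6=2) → (p0=2, p1=0, p2=3, p3=0, p4=0, p5=1, p6=2)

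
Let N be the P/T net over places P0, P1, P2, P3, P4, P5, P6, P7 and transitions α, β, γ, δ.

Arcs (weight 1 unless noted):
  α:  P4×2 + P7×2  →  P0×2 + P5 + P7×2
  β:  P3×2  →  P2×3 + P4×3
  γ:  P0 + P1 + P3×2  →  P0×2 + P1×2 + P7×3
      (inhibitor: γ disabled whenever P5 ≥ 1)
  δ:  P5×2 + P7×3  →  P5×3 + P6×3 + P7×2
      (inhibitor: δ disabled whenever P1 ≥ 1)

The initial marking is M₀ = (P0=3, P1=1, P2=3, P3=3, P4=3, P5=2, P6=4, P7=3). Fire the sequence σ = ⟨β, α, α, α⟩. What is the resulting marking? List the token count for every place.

(P0=9, P1=1, P2=6, P3=1, P4=0, P5=5, P6=4, P7=3)

step 1: fire β:  (P0=3, P1=1, P2=3, P3=3, P4=3, P5=2, P6=4, P7=3) → (P0=3, P1=1, P2=6, P3=1, P4=6, P5=2, P6=4, P7=3)
step 2: fire α:  (P0=3, P1=1, P2=6, P3=1, P4=6, P5=2, P6=4, P7=3) → (P0=5, P1=1, P2=6, P3=1, P4=4, P5=3, P6=4, P7=3)
step 3: fire α:  (P0=5, P1=1, P2=6, P3=1, P4=4, P5=3, P6=4, P7=3) → (P0=7, P1=1, P2=6, P3=1, P4=2, P5=4, P6=4, P7=3)
step 4: fire α:  (P0=7, P1=1, P2=6, P3=1, P4=2, P5=4, P6=4, P7=3) → (P0=9, P1=1, P2=6, P3=1, P4=0, P5=5, P6=4, P7=3)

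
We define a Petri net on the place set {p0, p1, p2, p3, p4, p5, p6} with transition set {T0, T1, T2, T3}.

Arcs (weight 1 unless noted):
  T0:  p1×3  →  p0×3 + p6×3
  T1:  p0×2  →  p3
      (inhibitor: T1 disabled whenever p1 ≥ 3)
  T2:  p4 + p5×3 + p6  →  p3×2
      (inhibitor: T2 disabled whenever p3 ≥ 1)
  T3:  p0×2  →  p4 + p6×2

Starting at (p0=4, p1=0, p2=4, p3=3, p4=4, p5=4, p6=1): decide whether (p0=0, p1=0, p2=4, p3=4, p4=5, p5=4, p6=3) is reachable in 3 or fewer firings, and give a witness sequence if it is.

step 1: fire T1:  (p0=4, p1=0, p2=4, p3=3, p4=4, p5=4, p6=1) → (p0=2, p1=0, p2=4, p3=4, p4=4, p5=4, p6=1)
step 2: fire T3:  (p0=2, p1=0, p2=4, p3=4, p4=4, p5=4, p6=1) → (p0=0, p1=0, p2=4, p3=4, p4=5, p5=4, p6=3)

YES — reachable via ⟨T1, T3⟩ (2 firings)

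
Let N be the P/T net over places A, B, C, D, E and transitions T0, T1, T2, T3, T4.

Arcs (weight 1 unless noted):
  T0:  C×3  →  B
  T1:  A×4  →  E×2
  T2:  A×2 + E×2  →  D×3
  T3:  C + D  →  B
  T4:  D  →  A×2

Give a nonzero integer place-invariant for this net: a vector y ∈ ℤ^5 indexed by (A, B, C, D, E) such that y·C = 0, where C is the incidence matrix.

Incidence matrix C (rows=places, cols=transitions):
       T0   T1   T2   T3   T4
    A   0   -4   -2    0    2
    B   1    0    0    1    0
    C  -3    0    0   -1    0
    D   0    0    3   -1   -1
    E   0    2   -2    0    0

Candidate y = [1, 3, 1, 2, 2]; check y·C column-wise:
  col T0: 1·0 + 3·1 + 1·-3 + 2·0 + 2·0 = 0
  col T1: 1·-4 + 3·0 + 1·0 + 2·0 + 2·2 = 0
  col T2: 1·-2 + 3·0 + 1·0 + 2·3 + 2·-2 = 0
  col T3: 1·0 + 3·1 + 1·-1 + 2·-1 + 2·0 = 0
  col T4: 1·2 + 3·0 + 1·0 + 2·-1 + 2·0 = 0

y = (A:1, B:3, C:1, D:2, E:2)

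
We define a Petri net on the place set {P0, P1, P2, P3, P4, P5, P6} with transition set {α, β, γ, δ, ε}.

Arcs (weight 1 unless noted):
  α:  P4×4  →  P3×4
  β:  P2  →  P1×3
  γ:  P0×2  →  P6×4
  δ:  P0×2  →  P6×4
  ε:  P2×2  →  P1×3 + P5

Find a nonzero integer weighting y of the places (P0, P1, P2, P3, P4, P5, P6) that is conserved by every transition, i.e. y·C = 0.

y = (P0:0, P1:0, P2:0, P3:1, P4:1, P5:0, P6:0)

Incidence matrix C (rows=places, cols=transitions):
        α    β    γ    δ    ε
   P0   0    0   -2   -2    0
   P1   0    3    0    0    3
   P2   0   -1    0    0   -2
   P3   4    0    0    0    0
   P4  -4    0    0    0    0
   P5   0    0    0    0    1
   P6   0    0    4    4    0

Candidate y = [0, 0, 0, 1, 1, 0, 0]; check y·C column-wise:
  col α: 1·4 + 1·-4 = 0
  col β: 0·3 + 0·-1 + 1·0 + 1·0 = 0
  col γ: 0·-2 + 1·0 + 1·0 + 0·4 = 0
  col δ: 0·-2 + 1·0 + 1·0 + 0·4 = 0
  col ε: 0·3 + 0·-2 + 1·0 + 1·0 + 0·1 = 0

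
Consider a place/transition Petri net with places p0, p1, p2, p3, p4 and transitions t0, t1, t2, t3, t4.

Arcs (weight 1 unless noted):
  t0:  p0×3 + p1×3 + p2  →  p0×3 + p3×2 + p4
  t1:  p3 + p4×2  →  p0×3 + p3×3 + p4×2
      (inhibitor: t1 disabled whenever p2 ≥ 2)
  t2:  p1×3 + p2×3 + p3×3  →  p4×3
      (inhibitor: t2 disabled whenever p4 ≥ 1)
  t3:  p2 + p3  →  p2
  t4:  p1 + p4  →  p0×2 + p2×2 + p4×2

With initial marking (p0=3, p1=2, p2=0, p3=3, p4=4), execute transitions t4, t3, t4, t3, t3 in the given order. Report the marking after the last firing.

(p0=7, p1=0, p2=4, p3=0, p4=6)

step 1: fire t4:  (p0=3, p1=2, p2=0, p3=3, p4=4) → (p0=5, p1=1, p2=2, p3=3, p4=5)
step 2: fire t3:  (p0=5, p1=1, p2=2, p3=3, p4=5) → (p0=5, p1=1, p2=2, p3=2, p4=5)
step 3: fire t4:  (p0=5, p1=1, p2=2, p3=2, p4=5) → (p0=7, p1=0, p2=4, p3=2, p4=6)
step 4: fire t3:  (p0=7, p1=0, p2=4, p3=2, p4=6) → (p0=7, p1=0, p2=4, p3=1, p4=6)
step 5: fire t3:  (p0=7, p1=0, p2=4, p3=1, p4=6) → (p0=7, p1=0, p2=4, p3=0, p4=6)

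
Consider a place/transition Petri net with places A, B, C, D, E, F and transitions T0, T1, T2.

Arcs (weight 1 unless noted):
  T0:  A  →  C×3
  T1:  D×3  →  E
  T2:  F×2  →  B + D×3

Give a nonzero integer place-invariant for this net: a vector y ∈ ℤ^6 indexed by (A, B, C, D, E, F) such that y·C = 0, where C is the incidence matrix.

Incidence matrix C (rows=places, cols=transitions):
       T0   T1   T2
    A  -1    0    0
    B   0    0    1
    C   3    0    0
    D   0   -3    3
    E   0    1    0
    F   0    0   -2

Candidate y = [3, 0, 1, 0, 0, 0]; check y·C column-wise:
  col T0: 3·-1 + 1·3 = 0
  col T1: 3·0 + 1·0 + 0·-3 + 0·1 = 0
  col T2: 3·0 + 0·1 + 1·0 + 0·3 + 0·-2 = 0

y = (A:3, B:0, C:1, D:0, E:0, F:0)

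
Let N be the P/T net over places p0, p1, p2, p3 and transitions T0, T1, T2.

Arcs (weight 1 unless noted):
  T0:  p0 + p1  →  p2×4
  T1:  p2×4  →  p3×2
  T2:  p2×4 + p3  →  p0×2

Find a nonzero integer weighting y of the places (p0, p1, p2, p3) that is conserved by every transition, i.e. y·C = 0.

Incidence matrix C (rows=places, cols=transitions):
       T0   T1   T2
   p0  -1    0    2
   p1  -1    0    0
   p2   4   -4   -4
   p3   0    2   -1

Candidate y = [3, 1, 1, 2]; check y·C column-wise:
  col T0: 3·-1 + 1·-1 + 1·4 + 2·0 = 0
  col T1: 3·0 + 1·0 + 1·-4 + 2·2 = 0
  col T2: 3·2 + 1·0 + 1·-4 + 2·-1 = 0

y = (p0:3, p1:1, p2:1, p3:2)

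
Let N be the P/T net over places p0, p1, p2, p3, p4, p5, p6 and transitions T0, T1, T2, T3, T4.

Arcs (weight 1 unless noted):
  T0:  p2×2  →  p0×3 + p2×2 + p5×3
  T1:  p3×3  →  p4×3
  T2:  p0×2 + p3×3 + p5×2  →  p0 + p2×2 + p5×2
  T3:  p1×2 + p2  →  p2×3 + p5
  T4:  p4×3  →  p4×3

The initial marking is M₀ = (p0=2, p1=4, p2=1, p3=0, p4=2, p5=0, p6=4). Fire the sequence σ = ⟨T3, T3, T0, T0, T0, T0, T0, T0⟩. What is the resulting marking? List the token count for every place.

(p0=20, p1=0, p2=5, p3=0, p4=2, p5=20, p6=4)

step 1: fire T3:  (p0=2, p1=4, p2=1, p3=0, p4=2, p5=0, p6=4) → (p0=2, p1=2, p2=3, p3=0, p4=2, p5=1, p6=4)
step 2: fire T3:  (p0=2, p1=2, p2=3, p3=0, p4=2, p5=1, p6=4) → (p0=2, p1=0, p2=5, p3=0, p4=2, p5=2, p6=4)
step 3: fire T0:  (p0=2, p1=0, p2=5, p3=0, p4=2, p5=2, p6=4) → (p0=5, p1=0, p2=5, p3=0, p4=2, p5=5, p6=4)
step 4: fire T0:  (p0=5, p1=0, p2=5, p3=0, p4=2, p5=5, p6=4) → (p0=8, p1=0, p2=5, p3=0, p4=2, p5=8, p6=4)
step 5: fire T0:  (p0=8, p1=0, p2=5, p3=0, p4=2, p5=8, p6=4) → (p0=11, p1=0, p2=5, p3=0, p4=2, p5=11, p6=4)
step 6: fire T0:  (p0=11, p1=0, p2=5, p3=0, p4=2, p5=11, p6=4) → (p0=14, p1=0, p2=5, p3=0, p4=2, p5=14, p6=4)
step 7: fire T0:  (p0=14, p1=0, p2=5, p3=0, p4=2, p5=14, p6=4) → (p0=17, p1=0, p2=5, p3=0, p4=2, p5=17, p6=4)
step 8: fire T0:  (p0=17, p1=0, p2=5, p3=0, p4=2, p5=17, p6=4) → (p0=20, p1=0, p2=5, p3=0, p4=2, p5=20, p6=4)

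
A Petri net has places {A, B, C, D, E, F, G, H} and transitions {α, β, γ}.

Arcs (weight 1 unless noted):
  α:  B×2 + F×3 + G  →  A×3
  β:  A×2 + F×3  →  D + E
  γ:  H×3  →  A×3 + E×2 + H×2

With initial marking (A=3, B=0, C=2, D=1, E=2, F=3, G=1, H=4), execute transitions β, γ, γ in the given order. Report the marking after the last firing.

(A=7, B=0, C=2, D=2, E=7, F=0, G=1, H=2)

step 1: fire β:  (A=3, B=0, C=2, D=1, E=2, F=3, G=1, H=4) → (A=1, B=0, C=2, D=2, E=3, F=0, G=1, H=4)
step 2: fire γ:  (A=1, B=0, C=2, D=2, E=3, F=0, G=1, H=4) → (A=4, B=0, C=2, D=2, E=5, F=0, G=1, H=3)
step 3: fire γ:  (A=4, B=0, C=2, D=2, E=5, F=0, G=1, H=3) → (A=7, B=0, C=2, D=2, E=7, F=0, G=1, H=2)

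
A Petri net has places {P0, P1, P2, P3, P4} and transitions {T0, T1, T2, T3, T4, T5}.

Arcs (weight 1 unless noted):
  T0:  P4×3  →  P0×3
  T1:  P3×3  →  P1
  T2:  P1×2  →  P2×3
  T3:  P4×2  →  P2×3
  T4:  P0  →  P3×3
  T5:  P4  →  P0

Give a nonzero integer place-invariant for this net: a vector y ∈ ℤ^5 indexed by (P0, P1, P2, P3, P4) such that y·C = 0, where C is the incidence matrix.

y = (P0:3, P1:3, P2:2, P3:1, P4:3)

Incidence matrix C (rows=places, cols=transitions):
       T0   T1   T2   T3   T4   T5
   P0   3    0    0    0   -1    1
   P1   0    1   -2    0    0    0
   P2   0    0    3    3    0    0
   P3   0   -3    0    0    3    0
   P4  -3    0    0   -2    0   -1

Candidate y = [3, 3, 2, 1, 3]; check y·C column-wise:
  col T0: 3·3 + 3·0 + 2·0 + 1·0 + 3·-3 = 0
  col T1: 3·0 + 3·1 + 2·0 + 1·-3 + 3·0 = 0
  col T2: 3·0 + 3·-2 + 2·3 + 1·0 + 3·0 = 0
  col T3: 3·0 + 3·0 + 2·3 + 1·0 + 3·-2 = 0
  col T4: 3·-1 + 3·0 + 2·0 + 1·3 + 3·0 = 0
  col T5: 3·1 + 3·0 + 2·0 + 1·0 + 3·-1 = 0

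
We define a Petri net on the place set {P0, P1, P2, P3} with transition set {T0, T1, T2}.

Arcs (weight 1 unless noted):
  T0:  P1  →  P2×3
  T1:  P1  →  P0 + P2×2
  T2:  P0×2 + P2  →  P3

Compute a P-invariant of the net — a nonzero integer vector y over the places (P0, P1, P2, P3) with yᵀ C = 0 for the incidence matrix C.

Incidence matrix C (rows=places, cols=transitions):
       T0   T1   T2
   P0   0    1   -2
   P1  -1   -1    0
   P2   3    2   -1
   P3   0    0    1

Candidate y = [1, 3, 1, 3]; check y·C column-wise:
  col T0: 1·0 + 3·-1 + 1·3 + 3·0 = 0
  col T1: 1·1 + 3·-1 + 1·2 + 3·0 = 0
  col T2: 1·-2 + 3·0 + 1·-1 + 3·1 = 0

y = (P0:1, P1:3, P2:1, P3:3)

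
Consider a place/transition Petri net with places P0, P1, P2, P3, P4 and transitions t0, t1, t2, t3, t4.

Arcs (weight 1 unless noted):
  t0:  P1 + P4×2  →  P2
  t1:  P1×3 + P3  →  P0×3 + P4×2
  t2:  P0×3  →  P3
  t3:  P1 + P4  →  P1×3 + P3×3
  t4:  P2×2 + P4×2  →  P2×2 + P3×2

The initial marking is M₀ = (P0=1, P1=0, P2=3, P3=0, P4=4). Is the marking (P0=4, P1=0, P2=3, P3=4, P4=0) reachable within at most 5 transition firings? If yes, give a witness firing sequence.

depth 0: 1 marking
depth 1: 2 markings reached so far
depth 2: 3 markings reached so far
depth 3: 3 markings reached so far
(frontier empty at depth 3; search complete)
target is not among the 3 markings reachable within 5 steps

NO — not reachable within 5 firings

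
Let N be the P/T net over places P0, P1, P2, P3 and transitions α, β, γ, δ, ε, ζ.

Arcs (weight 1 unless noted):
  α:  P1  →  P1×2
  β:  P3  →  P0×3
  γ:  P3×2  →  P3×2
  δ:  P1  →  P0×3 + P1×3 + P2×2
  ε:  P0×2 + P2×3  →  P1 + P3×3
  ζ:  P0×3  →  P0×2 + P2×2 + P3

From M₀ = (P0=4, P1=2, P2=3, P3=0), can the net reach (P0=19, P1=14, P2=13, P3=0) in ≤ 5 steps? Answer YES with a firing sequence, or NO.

NO — not reachable within 5 firings

depth 0: 1 marking
depth 1: 5 markings reached so far
depth 2: 16 markings reached so far
depth 3: 38 markings reached so far
depth 4: 79 markings reached so far
depth 5: 150 markings reached so far
target is not among the 150 markings reachable within 5 steps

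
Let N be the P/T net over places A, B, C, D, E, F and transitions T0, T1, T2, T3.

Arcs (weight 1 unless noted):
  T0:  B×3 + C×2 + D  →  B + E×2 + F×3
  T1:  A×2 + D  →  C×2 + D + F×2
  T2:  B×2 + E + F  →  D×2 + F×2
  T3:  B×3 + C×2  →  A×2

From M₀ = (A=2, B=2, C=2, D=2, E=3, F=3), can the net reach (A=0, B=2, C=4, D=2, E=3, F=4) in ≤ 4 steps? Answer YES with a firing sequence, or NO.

depth 0: 1 marking
depth 1: 3 markings reached so far
depth 2: 4 markings reached so far
depth 3: 4 markings reached so far
(frontier empty at depth 3; search complete)
target is not among the 4 markings reachable within 4 steps

NO — not reachable within 4 firings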